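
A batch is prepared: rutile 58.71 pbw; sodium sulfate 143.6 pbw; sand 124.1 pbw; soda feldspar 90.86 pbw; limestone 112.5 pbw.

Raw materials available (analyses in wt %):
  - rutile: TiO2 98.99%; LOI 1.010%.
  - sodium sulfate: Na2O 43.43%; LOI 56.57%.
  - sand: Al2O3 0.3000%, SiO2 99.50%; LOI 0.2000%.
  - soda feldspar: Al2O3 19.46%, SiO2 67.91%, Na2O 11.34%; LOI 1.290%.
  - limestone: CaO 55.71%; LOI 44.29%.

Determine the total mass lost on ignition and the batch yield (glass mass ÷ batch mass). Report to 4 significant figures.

In-progress results appear (rounded to four significant figures) alongside each step. Exact precision is maintained at all times — every reported result is rounded once only — the derived quantities (five oxide percentages, the totals, yield, net glass mass, ignition loss) are recomputed starting from the weights on 396.7 pbw of glass in full precision, as set out in problem or answer.
Per-material ignition loss:
  rutile: 58.71 × 0.01010 = 0.5930 pbw
  sodium sulfate: 143.6 × 0.5657 = 81.23 pbw
  sand: 124.1 × 0.002000 = 0.2482 pbw
  soda feldspar: 90.86 × 0.01290 = 1.172 pbw
  limestone: 112.5 × 0.4429 = 49.83 pbw
Total LOI = 133.1 pbw
Glass = batch − LOI = 529.8 − 133.1 = 396.7 pbw

LOI loss = 133.1 pbw; glass = 396.7 pbw; yield = 74.88%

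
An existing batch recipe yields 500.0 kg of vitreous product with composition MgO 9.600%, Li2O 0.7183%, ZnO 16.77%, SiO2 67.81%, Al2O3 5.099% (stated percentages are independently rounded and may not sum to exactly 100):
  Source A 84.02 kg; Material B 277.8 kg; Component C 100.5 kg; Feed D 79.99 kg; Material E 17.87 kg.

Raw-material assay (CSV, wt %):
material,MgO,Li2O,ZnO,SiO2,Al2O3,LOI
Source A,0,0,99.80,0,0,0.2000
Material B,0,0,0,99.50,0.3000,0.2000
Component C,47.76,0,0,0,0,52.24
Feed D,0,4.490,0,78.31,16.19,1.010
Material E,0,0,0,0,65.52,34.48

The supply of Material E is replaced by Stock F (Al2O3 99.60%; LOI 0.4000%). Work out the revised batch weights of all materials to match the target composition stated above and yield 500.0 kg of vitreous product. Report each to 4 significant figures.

Full float precision is maintained in all steps. The intermediate values are displayed with 4-significant-digit rounding alongside each step — exactly one rounding goes into every reported figure — derived quantities are carried from the batch weights per 500.0 kg of glass at full precision (yield, the totals, glass mass, the five compositions, ignition loss), as set out in either problem or answer.
The oxide mass targets at 500.0 kg vitreous product:
  MgO: 9.600% × 500.0 = 48.00 kg
  Li2O: 0.7183% × 500.0 = 3.592 kg
  ZnO: 16.77% × 500.0 = 83.85 kg
  SiO2: 67.81% × 500.0 = 339.0 kg
  Al2O3: 5.099% × 500.0 = 25.50 kg
Mass-balance tally per oxide using the reported weights, under the basis named above (oxide sums agree with the targets given rounding of the digits):
  MgO: 100.5·0.4776 = 48.00 kg (target 48.00 kg)
  Li2O: 79.99·0.04490 = 3.592 kg (target 3.592 kg)
  ZnO: 84.02·0.9980 = 83.85 kg (target 83.85 kg)
  SiO2: 277.8·0.9950 + 79.99·0.7831 = 339.1 kg (target 339.0 kg)
  Al2O3: 277.8·0.003000 + 79.99·0.1619 + 11.76·0.9960 = 25.50 kg (target 25.50 kg)
Consistency of the glass mass: total batch − LOI = 500.0 kg (targets for the oxides total 500.0 kg; versus the stated basis of 500.0 kg — deltas are rounding alone).
Adding the batch up: Σ batch = 554.1 kg; the LOI term Σ batch·LOI equals 54.08 kg; yield = glass ÷ total batch = 90.24%.

Revised batch per 500.0 kg vitreous product:
  Source A: 84.02 kg
  Material B: 277.8 kg
  Component C: 100.5 kg
  Feed D: 79.99 kg
  Stock F: 11.76 kg
Total batch = 554.1 kg; LOI loss = 54.08 kg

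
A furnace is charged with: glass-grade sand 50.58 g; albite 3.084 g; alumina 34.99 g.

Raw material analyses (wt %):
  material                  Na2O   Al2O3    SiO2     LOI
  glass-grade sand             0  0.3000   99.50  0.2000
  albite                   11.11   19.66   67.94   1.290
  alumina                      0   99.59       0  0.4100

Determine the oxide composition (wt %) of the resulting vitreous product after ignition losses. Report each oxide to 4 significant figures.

Values along the way are shown rounded off to 4 significant figures on the page. Every computation keeps exact precision at all times; each reported value is rounded once only. All derived quantities, including the totals, ignition loss, net glass mass, three oxide percentages, the yield, are carried from the batch weights on 88.37 g of glass in exact precision as quoted within question or answer.
Oxide-by-oxide delivered mass:
  Na2O: 3.084·0.1111 = 0.3426 g
  Al2O3: 50.58·0.003000 + 3.084·0.1966 + 34.99·0.9959 = 35.60 g
  SiO2: 50.58·0.9950 + 3.084·0.6794 = 52.42 g
LOI: 50.58·0.002000 + 3.084·0.01290 + 34.99·0.004100 = 0.2844 g
Glass mass = batch − LOI = 88.65 − 0.2844 = 88.37 g (= the summed oxide contributions)
each wt % is 100 × oxide ÷ glass

Glass mass = 88.37 g (batch 88.65 − LOI 0.2844).
Composition: Na2O 0.3877%, Al2O3 40.29%, SiO2 59.32%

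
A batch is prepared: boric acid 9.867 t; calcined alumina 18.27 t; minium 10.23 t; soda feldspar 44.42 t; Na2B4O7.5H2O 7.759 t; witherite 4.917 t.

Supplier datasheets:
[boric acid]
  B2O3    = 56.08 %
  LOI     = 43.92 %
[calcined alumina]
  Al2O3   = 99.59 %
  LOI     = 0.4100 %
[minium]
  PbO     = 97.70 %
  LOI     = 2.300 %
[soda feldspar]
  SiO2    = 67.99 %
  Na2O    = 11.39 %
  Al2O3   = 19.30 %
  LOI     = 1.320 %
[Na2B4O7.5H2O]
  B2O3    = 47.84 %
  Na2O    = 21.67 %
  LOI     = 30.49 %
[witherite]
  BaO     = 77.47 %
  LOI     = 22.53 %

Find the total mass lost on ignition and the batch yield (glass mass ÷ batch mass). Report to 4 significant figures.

All internal work runs at full float precision at every stage. Working values are printed rounded to four significant figures in the printout; every reported figure carries a single rounding — the derived quantities (the six compositions, glass mass, the yield, LOI, the totals) are rebuilt from the weighed amounts on 86.76 t of glass at full precision as set out in problem or answer.
Each material's LOI contribution:
  boric acid: 9.867 × 0.4392 = 4.334 t
  calcined alumina: 18.27 × 0.004100 = 0.07491 t
  minium: 10.23 × 0.02300 = 0.2353 t
  soda feldspar: 44.42 × 0.01320 = 0.5863 t
  Na2B4O7.5H2O: 7.759 × 0.3049 = 2.366 t
  witherite: 4.917 × 0.2253 = 1.108 t
Total LOI = 8.704 t
Glass = batch − LOI = 95.46 − 8.704 = 86.76 t

LOI loss = 8.704 t; glass = 86.76 t; yield = 90.88%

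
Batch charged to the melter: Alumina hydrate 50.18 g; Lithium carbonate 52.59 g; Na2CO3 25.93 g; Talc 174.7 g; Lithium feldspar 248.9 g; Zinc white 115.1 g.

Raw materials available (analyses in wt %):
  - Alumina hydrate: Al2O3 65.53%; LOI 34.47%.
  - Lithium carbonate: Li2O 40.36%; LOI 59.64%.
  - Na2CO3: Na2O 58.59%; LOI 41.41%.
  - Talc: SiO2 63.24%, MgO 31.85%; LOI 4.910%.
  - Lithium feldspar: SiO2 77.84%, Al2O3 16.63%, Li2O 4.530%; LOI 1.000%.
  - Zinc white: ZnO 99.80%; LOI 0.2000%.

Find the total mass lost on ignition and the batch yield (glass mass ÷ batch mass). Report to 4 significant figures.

LOI loss = 70.70 g; glass = 596.7 g; yield = 89.41%

Each numeric step maintains full precision all the way through — mid-chain values are printed, rounded to four significant digits, alongside each step. Every reported number is rounded exactly once; all derived quantities (totals, six oxide percentages, the yield, net glass mass, ignition loss) are carried from the batch weights per 596.7 g of glass at full float precision, as quoted within question or answer.
Per-material ignition loss:
  Alumina hydrate: 50.18 × 0.3447 = 17.30 g
  Lithium carbonate: 52.59 × 0.5964 = 31.36 g
  Na2CO3: 25.93 × 0.4141 = 10.74 g
  Talc: 174.7 × 0.04910 = 8.578 g
  Lithium feldspar: 248.9 × 0.01000 = 2.489 g
  Zinc white: 115.1 × 0.002000 = 0.2302 g
Total LOI = 70.70 g
Glass = batch − LOI = 667.4 − 70.70 = 596.7 g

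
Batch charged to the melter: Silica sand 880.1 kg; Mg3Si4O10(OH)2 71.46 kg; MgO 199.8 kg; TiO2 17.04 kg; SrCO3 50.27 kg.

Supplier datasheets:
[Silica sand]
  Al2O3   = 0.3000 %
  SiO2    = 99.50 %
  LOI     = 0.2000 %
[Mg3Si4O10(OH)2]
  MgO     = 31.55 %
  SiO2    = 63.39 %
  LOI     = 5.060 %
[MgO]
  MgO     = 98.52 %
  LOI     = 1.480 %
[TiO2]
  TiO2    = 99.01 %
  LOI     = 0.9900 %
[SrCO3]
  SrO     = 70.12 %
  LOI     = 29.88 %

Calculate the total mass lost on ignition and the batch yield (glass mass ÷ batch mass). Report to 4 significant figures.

The whole derivation keeps full float precision through every step. The intermediate values are displayed with 4-significant-figure rounding when written out — exactly one rounding goes into each reported value — the derived quantities, which include five oxide percentages, ignition loss, yield, totals, glass mass, are recomputed in full float precision, as quoted within question or answer, from the batch weights at 1195 kg of glass.
Loss on ignition, line by line:
  Silica sand: 880.1 × 0.002000 = 1.760 kg
  Mg3Si4O10(OH)2: 71.46 × 0.05060 = 3.616 kg
  MgO: 199.8 × 0.01480 = 2.957 kg
  TiO2: 17.04 × 0.009900 = 0.1687 kg
  SrCO3: 50.27 × 0.2988 = 15.02 kg
Total LOI = 23.52 kg
Glass = batch − LOI = 1219 − 23.52 = 1195 kg

LOI loss = 23.52 kg; glass = 1195 kg; yield = 98.07%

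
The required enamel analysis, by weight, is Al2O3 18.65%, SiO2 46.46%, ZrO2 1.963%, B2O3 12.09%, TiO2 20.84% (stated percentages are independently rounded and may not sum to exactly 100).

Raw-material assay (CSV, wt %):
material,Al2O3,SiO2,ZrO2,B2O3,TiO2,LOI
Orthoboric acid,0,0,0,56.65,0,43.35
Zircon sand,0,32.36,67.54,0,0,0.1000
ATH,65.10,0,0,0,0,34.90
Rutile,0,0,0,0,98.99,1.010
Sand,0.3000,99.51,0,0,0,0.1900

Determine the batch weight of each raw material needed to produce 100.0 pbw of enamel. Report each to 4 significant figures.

Batch per 100.0 pbw enamel:
  Orthoboric acid: 21.34 pbw
  Zircon sand: 2.906 pbw
  ATH: 28.44 pbw
  Rutile: 21.05 pbw
  Sand: 45.74 pbw
Total batch = 119.5 pbw; LOI loss = 19.48 pbw; yield = 83.70%

Exact precision is carried from first step to last; intermediates are shown (rounded to four significant figures) within the worked lines. Exactly one rounding lands on each reported number — derived quantities, which include the five compositions, the totals, the yield, LOI, net glass mass, are computed at exact precision, as set out in the problem or answer text, using the weight values for 100.0 pbw of glass.
Target masses of each oxide per 100.0 pbw enamel:
  Al2O3: 18.65% × 100.0 = 18.65 pbw
  SiO2: 46.46% × 100.0 = 46.46 pbw
  ZrO2: 1.963% × 100.0 = 1.963 pbw
  B2O3: 12.09% × 100.0 = 12.09 pbw
  TiO2: 20.84% × 100.0 = 20.84 pbw
Per-oxide balance check using the reported weights, per the basis as stated (delivered sums recover each target given rounding of the digits):
  Al2O3: 28.44·0.6510 + 45.74·0.003000 = 18.65 pbw (target 18.65 pbw)
  SiO2: 2.906·0.3236 + 45.74·0.9951 = 46.46 pbw (target 46.46 pbw)
  ZrO2: 2.906·0.6754 = 1.963 pbw (target 1.963 pbw)
  B2O3: 21.34·0.5665 = 12.09 pbw (target 12.09 pbw)
  TiO2: 21.05·0.9899 = 20.84 pbw (target 20.84 pbw)
Mass balance on the glass: Σ batch − LOI loss = 100.0 pbw (targets for the oxides total 100.0 pbw; with the basis standing at 100.0 pbw — differing by rounding only).
Adding the batch up: Σ batch = 119.5 pbw; loss to ignition Σ batch·LOI = 19.48 pbw; yield, glass over the total, = 83.70%.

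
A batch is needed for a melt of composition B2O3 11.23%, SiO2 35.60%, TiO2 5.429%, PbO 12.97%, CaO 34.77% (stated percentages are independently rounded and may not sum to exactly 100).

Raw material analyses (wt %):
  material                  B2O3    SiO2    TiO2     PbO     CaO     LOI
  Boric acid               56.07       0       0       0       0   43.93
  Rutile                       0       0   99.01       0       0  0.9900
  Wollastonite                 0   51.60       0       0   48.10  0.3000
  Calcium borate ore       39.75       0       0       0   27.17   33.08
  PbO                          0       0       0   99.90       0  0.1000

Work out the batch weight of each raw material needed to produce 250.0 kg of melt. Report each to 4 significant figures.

Batch per 250.0 kg melt:
  Boric acid: 39.73 kg
  Rutile: 13.71 kg
  Wollastonite: 172.5 kg
  Calcium borate ore: 14.58 kg
  PbO: 32.46 kg
Total batch = 273.0 kg; LOI loss = 22.96 kg; yield = 91.59%

All internal work keeps full float precision throughout — the intermediate values are printed with 4-significant-figure rounding at each printed step — exactly one rounding goes into every reported number — derived quantities (LOI, net glass mass, five oxide percentages, yield, the totals) are carried in exact precision from the weighed amounts on 250.0 kg of glass exactly as shown in the question or the answer.
Per-oxide target masses for 250.0 kg melt:
  B2O3: 11.23% × 250.0 = 28.08 kg
  SiO2: 35.60% × 250.0 = 89.00 kg
  TiO2: 5.429% × 250.0 = 13.57 kg
  PbO: 12.97% × 250.0 = 32.42 kg
  CaO: 34.77% × 250.0 = 86.92 kg
A balance pass over the oxides, applying the batch weights above, relative to the basis at hand (target by target, the sums agree net of answer rounding effects):
  B2O3: 39.73·0.5607 + 14.58·0.3975 = 28.07 kg (target 28.08 kg)
  SiO2: 172.5·0.5160 = 89.01 kg (target 89.00 kg)
  TiO2: 13.71·0.9901 = 13.57 kg (target 13.57 kg)
  PbO: 32.46·0.9990 = 32.43 kg (target 32.42 kg)
  CaO: 172.5·0.4810 + 14.58·0.2717 = 86.93 kg (target 86.92 kg)
Glass-mass closure: batch Σ − ignition loss = 250.0 kg (the targets, summed, come to 250.0 kg; versus the stated basis of 250.0 kg — deltas are rounding alone).
Total batch = Σ batch = 273.0 kg; the LOI term Σ batch·LOI equals 22.96 kg; glass ÷ batch gives a yield of 91.59%.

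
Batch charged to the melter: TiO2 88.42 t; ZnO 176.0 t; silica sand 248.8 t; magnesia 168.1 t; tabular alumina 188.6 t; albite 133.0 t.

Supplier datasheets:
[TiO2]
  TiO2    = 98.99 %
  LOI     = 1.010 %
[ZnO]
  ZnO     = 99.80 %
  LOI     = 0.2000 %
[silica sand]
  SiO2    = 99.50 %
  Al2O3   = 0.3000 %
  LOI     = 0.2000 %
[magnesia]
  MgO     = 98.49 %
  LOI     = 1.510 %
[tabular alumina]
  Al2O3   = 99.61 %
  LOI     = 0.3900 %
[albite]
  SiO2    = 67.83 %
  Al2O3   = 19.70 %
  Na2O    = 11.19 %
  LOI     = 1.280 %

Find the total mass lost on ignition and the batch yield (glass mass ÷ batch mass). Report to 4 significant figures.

All arithmetic runs at full precision end to end — the intermediate values appear rounded off to 4 significant figures across the worked steps — exactly one rounding goes into each reported result; derived quantities (glass mass, six oxide percentages, ignition loss, totals, yield) are recomputed at full float precision using the weight values for 996.2 t of glass, as quoted within problem or answer.
Loss on ignition, line by line:
  TiO2: 88.42 × 0.01010 = 0.8930 t
  ZnO: 176.0 × 0.002000 = 0.3520 t
  silica sand: 248.8 × 0.002000 = 0.4976 t
  magnesia: 168.1 × 0.01510 = 2.538 t
  tabular alumina: 188.6 × 0.003900 = 0.7355 t
  albite: 133.0 × 0.01280 = 1.702 t
Total LOI = 6.719 t
Glass = batch − LOI = 1003 − 6.719 = 996.2 t

LOI loss = 6.719 t; glass = 996.2 t; yield = 99.33%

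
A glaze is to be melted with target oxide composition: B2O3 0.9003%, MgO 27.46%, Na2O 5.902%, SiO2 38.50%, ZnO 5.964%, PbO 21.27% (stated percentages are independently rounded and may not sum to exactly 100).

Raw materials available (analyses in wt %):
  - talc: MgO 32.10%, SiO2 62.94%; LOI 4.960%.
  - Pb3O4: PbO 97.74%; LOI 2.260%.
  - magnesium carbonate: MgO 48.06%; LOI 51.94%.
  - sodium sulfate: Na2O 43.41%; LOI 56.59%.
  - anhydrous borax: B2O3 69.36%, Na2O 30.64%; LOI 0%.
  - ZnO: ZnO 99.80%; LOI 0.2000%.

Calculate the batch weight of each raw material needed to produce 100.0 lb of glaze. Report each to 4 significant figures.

Batch per 100.0 lb glaze:
  talc: 61.17 lb
  Pb3O4: 21.76 lb
  magnesium carbonate: 16.28 lb
  sodium sulfate: 12.68 lb
  anhydrous borax: 1.298 lb
  ZnO: 5.976 lb
Total batch = 119.2 lb; LOI loss = 19.17 lb; yield = 83.91%

Working values are displayed with 4-significant-figure rounding when written out. Every computation holds full precision at each step. Every reported figure is rounded once only — the derived quantities are carried in exact precision (LOI, net glass mass, six oxide percentages, yield, totals) from the weighed amounts on 100.0 lb of glass, as given in the problem or the answer.
The oxide mass targets at 100.0 lb glaze:
  B2O3: 0.9003% × 100.0 = 0.9003 lb
  MgO: 27.46% × 100.0 = 27.46 lb
  Na2O: 5.902% × 100.0 = 5.902 lb
  SiO2: 38.50% × 100.0 = 38.50 lb
  ZnO: 5.964% × 100.0 = 5.964 lb
  PbO: 21.27% × 100.0 = 21.27 lb
Balance tally, oxide-wise, per the reported batch figures, versus the basis set out (every target is met by its sum given rounding of the digits):
  B2O3: 1.298·0.6936 = 0.9003 lb (target 0.9003 lb)
  MgO: 61.17·0.3210 + 16.28·0.4806 = 27.46 lb (target 27.46 lb)
  Na2O: 12.68·0.4341 + 1.298·0.3064 = 5.902 lb (target 5.902 lb)
  SiO2: 61.17·0.6294 = 38.50 lb (target 38.50 lb)
  ZnO: 5.976·0.9980 = 5.964 lb (target 5.964 lb)
  PbO: 21.76·0.9774 = 21.27 lb (target 21.27 lb)
Auditing the glass mass value: the batch minus its LOI: 99.99 lb (oxide target masses add up to 100.0 lb; with the basis standing at 100.0 lb — deltas are rounding alone).
Total batch = Σ batch = 119.2 lb; LOI loss = Σ batch·LOI = 19.17 lb; the yield ratio, glass ÷ batch: 83.91%.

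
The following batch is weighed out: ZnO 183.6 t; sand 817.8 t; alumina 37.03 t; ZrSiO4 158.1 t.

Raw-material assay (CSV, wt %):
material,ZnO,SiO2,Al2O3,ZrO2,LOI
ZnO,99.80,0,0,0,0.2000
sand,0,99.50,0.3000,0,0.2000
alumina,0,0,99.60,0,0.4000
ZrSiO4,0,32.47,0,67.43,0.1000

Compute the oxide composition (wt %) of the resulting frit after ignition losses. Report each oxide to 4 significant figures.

Glass mass = 1194 t (batch 1197 − LOI 2.309).
Composition: ZnO 15.34%, SiO2 72.44%, Al2O3 3.294%, ZrO2 8.927%

Values along the way are shown rounded to 4 significant figures as written; the working math carries exact precision through every step; every reported figure is rounded exactly once — the derived quantities (ignition loss, the totals, the four compositions, glass mass, yield) are rebuilt from the batch weights per 1194 t of glass in full precision as set out in the problem or the answer.
Per-oxide mass from batch:
  ZnO: 183.6·0.9980 = 183.2 t
  SiO2: 817.8·0.9950 + 158.1·0.3247 = 865.0 t
  Al2O3: 817.8·0.003000 + 37.03·0.9960 = 39.34 t
  ZrO2: 158.1·0.6743 = 106.6 t
LOI: 183.6·0.002000 + 817.8·0.002000 + 37.03·0.004000 + 158.1·0.001000 = 2.309 t
Resulting glass, batch − LOI: 1197 − 2.309 = 1194 t (matching Σ of the oxides)
oxide / glass × 100 gives the wt %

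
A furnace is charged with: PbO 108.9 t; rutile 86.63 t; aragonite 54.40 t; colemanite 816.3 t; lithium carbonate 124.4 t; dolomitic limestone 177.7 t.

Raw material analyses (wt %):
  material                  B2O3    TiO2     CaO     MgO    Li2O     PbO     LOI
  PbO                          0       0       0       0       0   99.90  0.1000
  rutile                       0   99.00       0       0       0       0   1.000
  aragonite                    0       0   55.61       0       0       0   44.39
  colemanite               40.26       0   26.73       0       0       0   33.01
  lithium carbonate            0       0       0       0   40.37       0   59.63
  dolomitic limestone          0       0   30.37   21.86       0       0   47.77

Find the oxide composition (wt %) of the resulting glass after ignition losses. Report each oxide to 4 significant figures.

In-progress results are printed (rounded to four significant digits) in the printout; every computation holds full precision at each step — a single rounding yields each reported number; the derived quantities, including yield, ignition loss, the six compositions, totals, net glass mass, are re-derived from the weighed amounts on 914.7 t of glass at exact precision as given in the question or the answer.
Oxide-by-oxide delivered mass:
  B2O3: 816.3·0.4026 = 328.6 t
  TiO2: 86.63·0.9900 = 85.76 t
  CaO: 54.40·0.5561 + 816.3·0.2673 + 177.7·0.3037 = 302.4 t
  MgO: 177.7·0.2186 = 38.85 t
  Li2O: 124.4·0.4037 = 50.22 t
  PbO: 108.9·0.9990 = 108.8 t
LOI: 108.9·0.001000 + 86.63·0.01000 + 54.40·0.4439 + 816.3·0.3301 + 124.4·0.5963 + 177.7·0.4777 = 453.7 t
Resulting glass, batch − LOI: 1368 − 453.7 = 914.7 t (matching Σ of the oxides)
each wt % is 100 × oxide ÷ glass

Glass mass = 914.7 t (batch 1368 − LOI 453.7).
Composition: B2O3 35.93%, TiO2 9.376%, CaO 33.06%, MgO 4.247%, Li2O 5.490%, PbO 11.89%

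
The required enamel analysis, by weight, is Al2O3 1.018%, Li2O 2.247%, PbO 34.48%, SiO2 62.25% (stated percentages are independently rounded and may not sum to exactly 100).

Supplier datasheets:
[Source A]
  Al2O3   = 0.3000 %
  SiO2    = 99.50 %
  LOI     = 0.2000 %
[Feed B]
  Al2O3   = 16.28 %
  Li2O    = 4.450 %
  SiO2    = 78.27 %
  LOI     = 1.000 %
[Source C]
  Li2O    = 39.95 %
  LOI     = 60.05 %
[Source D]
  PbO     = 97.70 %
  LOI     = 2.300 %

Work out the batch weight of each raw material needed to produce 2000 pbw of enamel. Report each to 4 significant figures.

Values along the way are shown rounded to 4 significant digits as written — the working math carries exact precision through the solve. A single rounding completes every reported figure; the derived quantities, including glass mass, the four compositions, totals, LOI, the yield, are recomputed from the batch weights per 2000 pbw of glass at full precision precisely as stated by problem or answer.
The oxide mass targets at 2000 pbw enamel:
  Al2O3: 1.018% × 2000 = 20.36 pbw
  Li2O: 2.247% × 2000 = 44.94 pbw
  PbO: 34.48% × 2000 = 689.6 pbw
  SiO2: 62.25% × 2000 = 1245 pbw
Oxide-by-oxide audit per the reported batch figures, per the basis as stated (summed amounts equal target values net of answer rounding effects):
  Al2O3: 1170·0.003000 + 103.5·0.1628 = 20.36 pbw (target 20.36 pbw)
  Li2O: 103.5·0.04450 + 101.0·0.3995 = 44.96 pbw (target 44.94 pbw)
  PbO: 705.8·0.9770 = 689.6 pbw (target 689.6 pbw)
  SiO2: 1170·0.9950 + 103.5·0.7827 = 1245 pbw (target 1245 pbw)
Consistency of the glass mass: Σ batch − LOI loss = 2000 pbw (the Σ of target masses is 2000 pbw; the stated basis being 2000 pbw — a pure rounding effect).
Total batch = Σ batch = 2080 pbw; the LOI term Σ batch·LOI equals 80.26 pbw; yield = glass ÷ total batch = 96.14%.

Batch per 2000 pbw enamel:
  Source A: 1170 pbw
  Feed B: 103.5 pbw
  Source C: 101.0 pbw
  Source D: 705.8 pbw
Total batch = 2080 pbw; LOI loss = 80.26 pbw; yield = 96.14%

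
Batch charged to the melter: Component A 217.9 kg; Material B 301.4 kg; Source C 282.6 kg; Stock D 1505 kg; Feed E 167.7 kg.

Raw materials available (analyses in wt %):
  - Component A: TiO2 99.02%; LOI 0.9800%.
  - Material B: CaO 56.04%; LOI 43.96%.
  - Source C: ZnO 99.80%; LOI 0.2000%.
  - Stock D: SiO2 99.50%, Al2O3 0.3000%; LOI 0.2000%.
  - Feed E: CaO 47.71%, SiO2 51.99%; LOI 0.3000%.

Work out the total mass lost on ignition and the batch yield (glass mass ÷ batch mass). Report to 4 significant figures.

Full float precision is maintained at each step — the intermediate values appear (rounded to four significant digits) on the page — every reported value takes a single rounding; all derived quantities, including the five compositions, the yield, LOI, net glass mass, totals, are recomputed from the weighed amounts for 2336 kg of glass in full float precision, as given in question or answer.
Ignition loss by material:
  Component A: 217.9 × 0.009800 = 2.135 kg
  Material B: 301.4 × 0.4396 = 132.5 kg
  Source C: 282.6 × 0.002000 = 0.5652 kg
  Stock D: 1505 × 0.002000 = 3.010 kg
  Feed E: 167.7 × 0.003000 = 0.5031 kg
Total LOI = 138.7 kg
Glass = batch − LOI = 2475 − 138.7 = 2336 kg

LOI loss = 138.7 kg; glass = 2336 kg; yield = 94.39%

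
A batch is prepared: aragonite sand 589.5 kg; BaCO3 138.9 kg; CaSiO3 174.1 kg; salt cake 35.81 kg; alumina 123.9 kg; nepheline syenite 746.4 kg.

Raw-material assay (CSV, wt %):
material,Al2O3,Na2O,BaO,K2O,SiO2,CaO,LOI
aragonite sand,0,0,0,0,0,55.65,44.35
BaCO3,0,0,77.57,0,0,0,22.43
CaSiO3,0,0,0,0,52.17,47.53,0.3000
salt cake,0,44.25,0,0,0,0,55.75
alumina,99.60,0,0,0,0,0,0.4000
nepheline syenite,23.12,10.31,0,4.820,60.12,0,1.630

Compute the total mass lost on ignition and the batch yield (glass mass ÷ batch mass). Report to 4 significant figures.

LOI loss = 325.7 kg; glass = 1483 kg; yield = 81.99%

All arithmetic carries full precision in every operation. The intermediate values are displayed rounded to 4 significant figures across the worked steps. Every reported result is rounded once only — all derived quantities, including the yield, LOI, the totals, six oxide percentages, net glass mass, are recomputed starting from the weights on 1483 kg of glass at full precision, as set out in either problem or answer.
Loss on ignition, line by line:
  aragonite sand: 589.5 × 0.4435 = 261.4 kg
  BaCO3: 138.9 × 0.2243 = 31.16 kg
  CaSiO3: 174.1 × 0.003000 = 0.5223 kg
  salt cake: 35.81 × 0.5575 = 19.96 kg
  alumina: 123.9 × 0.004000 = 0.4956 kg
  nepheline syenite: 746.4 × 0.01630 = 12.17 kg
Total LOI = 325.7 kg
Glass = batch − LOI = 1809 − 325.7 = 1483 kg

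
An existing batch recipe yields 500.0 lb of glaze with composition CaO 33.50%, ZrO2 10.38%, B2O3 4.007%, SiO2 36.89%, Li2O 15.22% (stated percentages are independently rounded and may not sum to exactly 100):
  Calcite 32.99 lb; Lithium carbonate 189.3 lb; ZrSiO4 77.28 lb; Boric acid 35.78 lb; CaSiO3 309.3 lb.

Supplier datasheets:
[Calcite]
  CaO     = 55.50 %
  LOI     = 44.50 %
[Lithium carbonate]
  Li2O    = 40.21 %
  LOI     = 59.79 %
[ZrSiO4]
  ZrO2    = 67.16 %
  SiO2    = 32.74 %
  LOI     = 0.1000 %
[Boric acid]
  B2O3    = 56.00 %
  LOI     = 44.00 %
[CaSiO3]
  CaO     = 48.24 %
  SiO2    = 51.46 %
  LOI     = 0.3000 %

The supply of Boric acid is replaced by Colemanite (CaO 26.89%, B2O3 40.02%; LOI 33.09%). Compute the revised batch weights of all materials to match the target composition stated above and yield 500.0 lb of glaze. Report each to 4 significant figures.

Revised batch per 500.0 lb glaze:
  Calcite: 8.734 lb
  Lithium carbonate: 189.3 lb
  ZrSiO4: 77.28 lb
  Colemanite: 50.06 lb
  CaSiO3: 309.3 lb
Total batch = 634.7 lb; LOI loss = 134.6 lb

Full precision is held through every step — rounding to four significant digits governs every in-between result as printed. Every reported number is rounded only once — derived quantities, including the yield, ignition loss, glass mass, totals, the five compositions, are re-derived using the weight values on 500.0 lb of glass at exact precision as given in the problem or answer text.
The oxide mass targets at 500.0 lb glaze:
  CaO: 33.50% × 500.0 = 167.5 lb
  ZrO2: 10.38% × 500.0 = 51.90 lb
  B2O3: 4.007% × 500.0 = 20.03 lb
  SiO2: 36.89% × 500.0 = 184.4 lb
  Li2O: 15.22% × 500.0 = 76.10 lb
Balance tally, oxide-wise, from the weights as reported, against the basis in use (delivered sums recover each target up to rounding of the answer):
  CaO: 8.734·0.5550 + 50.06·0.2689 + 309.3·0.4824 = 167.5 lb (target 167.5 lb)
  ZrO2: 77.28·0.6716 = 51.90 lb (target 51.90 lb)
  B2O3: 50.06·0.4002 = 20.03 lb (target 20.03 lb)
  SiO2: 77.28·0.3274 + 309.3·0.5146 = 184.5 lb (target 184.4 lb)
  Li2O: 189.3·0.4021 = 76.12 lb (target 76.10 lb)
Glass mass check: total charge less LOI = 500.0 lb (the targets, summed, come to 500.0 lb; against the stated basis, 500.0 lb — rounding explains the deltas).
Batch total: Σ batch = 634.7 lb; Σ batch·LOI gives LOI loss = 134.6 lb; glass ÷ batch gives a yield of 78.79%.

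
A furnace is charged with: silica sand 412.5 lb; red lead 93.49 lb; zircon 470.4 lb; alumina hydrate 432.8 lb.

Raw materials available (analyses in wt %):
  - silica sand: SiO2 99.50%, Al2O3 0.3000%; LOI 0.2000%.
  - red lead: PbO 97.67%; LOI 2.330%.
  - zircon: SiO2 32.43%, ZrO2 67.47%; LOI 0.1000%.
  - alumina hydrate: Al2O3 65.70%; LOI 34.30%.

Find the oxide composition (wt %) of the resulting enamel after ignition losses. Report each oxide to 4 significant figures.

In-progress results are shown, rounded to 4 significant figures, at each printed step; all arithmetic holds exact precision end to end; every reported value is rounded only once; the derived quantities, including the yield, totals, the four compositions, net glass mass, LOI, are carried from the batch weights on 1257 lb of glass in full precision, as they appear in the question or the answer.
Per-oxide mass from batch:
  SiO2: 412.5·0.9950 + 470.4·0.3243 = 563.0 lb
  Al2O3: 412.5·0.003000 + 432.8·0.6570 = 285.6 lb
  ZrO2: 470.4·0.6747 = 317.4 lb
  PbO: 93.49·0.9767 = 91.31 lb
LOI: 412.5·0.002000 + 93.49·0.02330 + 470.4·0.001000 + 432.8·0.3430 = 151.9 lb
Glass = total batch minus LOI = 1409 − 151.9 = 1257 lb (equal to the oxide-mass sum)
oxide / glass × 100 gives the wt %

Glass mass = 1257 lb (batch 1409 − LOI 151.9).
Composition: SiO2 44.78%, Al2O3 22.71%, ZrO2 25.24%, PbO 7.263%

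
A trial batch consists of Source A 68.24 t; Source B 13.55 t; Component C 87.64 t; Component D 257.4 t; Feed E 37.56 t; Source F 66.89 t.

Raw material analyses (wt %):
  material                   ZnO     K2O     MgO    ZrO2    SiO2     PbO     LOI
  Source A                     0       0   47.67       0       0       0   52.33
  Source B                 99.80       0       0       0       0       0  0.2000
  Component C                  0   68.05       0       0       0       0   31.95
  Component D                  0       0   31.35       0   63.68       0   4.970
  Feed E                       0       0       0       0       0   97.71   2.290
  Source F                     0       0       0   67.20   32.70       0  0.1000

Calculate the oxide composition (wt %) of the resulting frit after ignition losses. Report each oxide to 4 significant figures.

The whole derivation runs at exact precision in every operation. In-progress results appear with 4-significant-digit rounding when written out — each reported result is rounded only once — the derived quantities (ignition loss, six oxide percentages, the yield, totals, net glass mass) are rebuilt at full precision from the batch weights at 453.8 t of glass as written in the problem or answer text.
Oxide-by-oxide delivered mass:
  ZnO: 13.55·0.9980 = 13.52 t
  K2O: 87.64·0.6805 = 59.64 t
  MgO: 68.24·0.4767 + 257.4·0.3135 = 113.2 t
  ZrO2: 66.89·0.6720 = 44.95 t
  SiO2: 257.4·0.6368 + 66.89·0.3270 = 185.8 t
  PbO: 37.56·0.9771 = 36.70 t
LOI: 68.24·0.5233 + 13.55·0.002000 + 87.64·0.3195 + 257.4·0.04970 + 37.56·0.02290 + 66.89·0.001000 = 77.46 t
Resulting glass, batch − LOI: 531.3 − 77.46 = 453.8 t (matching Σ of the oxides)
percent by weight: oxide/glass ×100

Glass mass = 453.8 t (batch 531.3 − LOI 77.46).
Composition: ZnO 2.980%, K2O 13.14%, MgO 24.95%, ZrO2 9.905%, SiO2 40.94%, PbO 8.087%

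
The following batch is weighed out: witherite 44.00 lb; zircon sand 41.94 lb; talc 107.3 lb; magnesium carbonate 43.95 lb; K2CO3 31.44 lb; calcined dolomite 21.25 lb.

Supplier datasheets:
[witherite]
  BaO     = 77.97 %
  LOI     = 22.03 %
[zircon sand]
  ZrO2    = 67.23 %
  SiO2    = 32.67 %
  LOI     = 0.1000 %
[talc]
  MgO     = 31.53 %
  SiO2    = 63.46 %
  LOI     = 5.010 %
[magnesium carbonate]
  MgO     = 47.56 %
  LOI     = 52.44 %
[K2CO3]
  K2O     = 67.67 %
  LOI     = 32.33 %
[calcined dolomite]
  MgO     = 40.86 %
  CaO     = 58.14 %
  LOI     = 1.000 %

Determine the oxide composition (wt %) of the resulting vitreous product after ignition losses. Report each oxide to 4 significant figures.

Glass mass = 241.3 lb (batch 289.9 − LOI 48.54).
Composition: BaO 14.21%, K2O 8.815%, ZrO2 11.68%, MgO 26.28%, CaO 5.119%, SiO2 33.89%

Rounding to 4 significant figures extends to each intermediate as printed. Every computation keeps exact precision at all times; each reported number is rounded a single time. All derived quantities (yield, net glass mass, six oxide percentages, ignition loss, totals) are re-derived from the weighed amounts for 241.3 lb of glass at full precision exactly as printed in the problem or the answer.
Per-oxide mass from batch:
  BaO: 44.00·0.7797 = 34.31 lb
  K2O: 31.44·0.6767 = 21.28 lb
  ZrO2: 41.94·0.6723 = 28.20 lb
  MgO: 107.3·0.3153 + 43.95·0.4756 + 21.25·0.4086 = 63.42 lb
  CaO: 21.25·0.5814 = 12.35 lb
  SiO2: 41.94·0.3267 + 107.3·0.6346 = 81.79 lb
LOI: 44.00·0.2203 + 41.94·0.001000 + 107.3·0.05010 + 43.95·0.5244 + 31.44·0.3233 + 21.25·0.01000 = 48.54 lb
batch − LOI leaves glass = 289.9 − 48.54 = 241.3 lb (the oxide masses sum to this)
wt % = 100 × oxide mass / glass mass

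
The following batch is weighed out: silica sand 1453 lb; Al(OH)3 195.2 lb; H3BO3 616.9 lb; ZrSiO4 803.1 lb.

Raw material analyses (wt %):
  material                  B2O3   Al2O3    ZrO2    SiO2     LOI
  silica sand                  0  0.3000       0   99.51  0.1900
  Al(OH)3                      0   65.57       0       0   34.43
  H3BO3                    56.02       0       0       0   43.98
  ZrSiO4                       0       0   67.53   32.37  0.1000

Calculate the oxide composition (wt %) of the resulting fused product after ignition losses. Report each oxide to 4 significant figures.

Glass mass = 2726 lb (batch 3068 − LOI 342.1).
Composition: B2O3 12.68%, Al2O3 4.855%, ZrO2 19.89%, SiO2 62.57%

Mid-chain values are displayed (rounded to 4 significant figures) at each printed step — all arithmetic holds full precision at all times. A single rounding finalizes every reported number. The derived quantities (yield, the four compositions, totals, glass mass, LOI) are rebuilt in exact precision from the weighed amounts on 2726 lb of glass as given in the problem or answer text.
Per-oxide mass from batch:
  B2O3: 616.9·0.5602 = 345.6 lb
  Al2O3: 1453·0.003000 + 195.2·0.6557 = 132.4 lb
  ZrO2: 803.1·0.6753 = 542.3 lb
  SiO2: 1453·0.9951 + 803.1·0.3237 = 1706 lb
LOI: 1453·0.001900 + 195.2·0.3443 + 616.9·0.4398 + 803.1·0.001000 = 342.1 lb
batch − LOI leaves glass = 3068 − 342.1 = 2726 lb (= the summed oxide contributions)
oxide / glass × 100 gives the wt %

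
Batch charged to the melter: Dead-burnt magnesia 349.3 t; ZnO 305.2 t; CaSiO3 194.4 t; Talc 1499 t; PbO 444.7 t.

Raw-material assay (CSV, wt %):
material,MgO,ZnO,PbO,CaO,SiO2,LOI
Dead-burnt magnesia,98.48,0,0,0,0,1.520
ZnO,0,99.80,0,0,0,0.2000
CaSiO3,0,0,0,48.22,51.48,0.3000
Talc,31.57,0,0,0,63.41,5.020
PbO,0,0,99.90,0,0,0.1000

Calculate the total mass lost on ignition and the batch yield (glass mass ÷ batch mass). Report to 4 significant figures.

Every computation runs at exact precision in all steps. In-progress results appear rounded to four significant digits in the printout — every reported number is rounded a single time; the derived quantities are computed at exact precision (five oxide percentages, totals, net glass mass, yield, ignition loss) starting from the weights at 2710 t of glass as given in the problem or the answer.
Loss on ignition, line by line:
  Dead-burnt magnesia: 349.3 × 0.01520 = 5.309 t
  ZnO: 305.2 × 0.002000 = 0.6104 t
  CaSiO3: 194.4 × 0.003000 = 0.5832 t
  Talc: 1499 × 0.05020 = 75.25 t
  PbO: 444.7 × 0.001000 = 0.4447 t
Total LOI = 82.20 t
Glass = batch − LOI = 2793 − 82.20 = 2710 t

LOI loss = 82.20 t; glass = 2710 t; yield = 97.06%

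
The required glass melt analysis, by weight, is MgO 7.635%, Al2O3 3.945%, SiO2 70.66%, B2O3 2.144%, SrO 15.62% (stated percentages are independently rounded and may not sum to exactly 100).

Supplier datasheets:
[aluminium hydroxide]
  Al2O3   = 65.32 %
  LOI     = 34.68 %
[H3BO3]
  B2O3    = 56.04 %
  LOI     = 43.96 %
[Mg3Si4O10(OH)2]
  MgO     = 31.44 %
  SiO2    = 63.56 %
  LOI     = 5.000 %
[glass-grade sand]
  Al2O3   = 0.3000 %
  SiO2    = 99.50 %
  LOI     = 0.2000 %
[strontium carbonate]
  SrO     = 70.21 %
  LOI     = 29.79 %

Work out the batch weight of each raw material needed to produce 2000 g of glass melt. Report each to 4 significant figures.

Every computation keeps full float precision all the way through; the intermediate values appear (rounded to four significant figures) when written out; exactly one rounding lands on each reported number — the derived quantities (the yield, LOI, the totals, glass mass, the five compositions) are rebuilt in full float precision using the weight values for 2000 g of glass, as set out in the problem or the answer.
Per-oxide target masses for 2000 g glass melt:
  MgO: 7.635% × 2000 = 152.7 g
  Al2O3: 3.945% × 2000 = 78.90 g
  SiO2: 70.66% × 2000 = 1413 g
  B2O3: 2.144% × 2000 = 42.88 g
  SrO: 15.62% × 2000 = 312.4 g
Verifying the oxide balance per the reported batch figures, per the basis as stated (oxide sums agree with the targets exact up to rounding of places):
  MgO: 485.7·0.3144 = 152.7 g (target 152.7 g)
  Al2O3: 115.7·0.6532 + 1110·0.003000 = 78.91 g (target 78.90 g)
  SiO2: 485.7·0.6356 + 1110·0.9950 = 1413 g (target 1413 g)
  B2O3: 76.52·0.5604 = 42.88 g (target 42.88 g)
  SrO: 445.0·0.7021 = 312.4 g (target 312.4 g)
Auditing the glass mass value: total charge less LOI = 2000 g (the targets, summed, come to 2000 g; against the stated basis, 2000 g — deltas are rounding alone).
Summing the batch: Σ batch = 2233 g; LOI removed, Σ of batch·LOI: 232.8 g; the yield ratio, glass ÷ batch: 89.57%.

Batch per 2000 g glass melt:
  aluminium hydroxide: 115.7 g
  H3BO3: 76.52 g
  Mg3Si4O10(OH)2: 485.7 g
  glass-grade sand: 1110 g
  strontium carbonate: 445.0 g
Total batch = 2233 g; LOI loss = 232.8 g; yield = 89.57%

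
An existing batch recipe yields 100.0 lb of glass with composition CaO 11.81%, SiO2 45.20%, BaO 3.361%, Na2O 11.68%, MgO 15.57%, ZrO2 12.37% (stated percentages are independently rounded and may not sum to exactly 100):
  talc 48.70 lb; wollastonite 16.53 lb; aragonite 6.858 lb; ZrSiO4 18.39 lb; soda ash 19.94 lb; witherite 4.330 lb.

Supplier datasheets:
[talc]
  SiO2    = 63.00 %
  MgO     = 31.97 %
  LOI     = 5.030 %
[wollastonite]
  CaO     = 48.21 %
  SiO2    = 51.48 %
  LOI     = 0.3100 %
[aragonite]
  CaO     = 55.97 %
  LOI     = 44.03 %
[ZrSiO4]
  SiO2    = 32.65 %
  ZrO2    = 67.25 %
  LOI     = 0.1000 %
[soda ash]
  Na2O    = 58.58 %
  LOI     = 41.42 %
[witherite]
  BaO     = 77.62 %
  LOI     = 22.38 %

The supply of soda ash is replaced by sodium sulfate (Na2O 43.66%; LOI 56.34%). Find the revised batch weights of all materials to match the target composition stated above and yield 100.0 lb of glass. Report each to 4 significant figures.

Values along the way are displayed (rounded to four significant digits) within the worked lines; exact precision is maintained through every step. Each reported figure is rounded exactly once — derived quantities, including ignition loss, net glass mass, the six compositions, totals, yield, are re-derived using the weight values at 100.0 lb of glass at exact precision, precisely as stated by problem or answer.
Oxide-by-oxide targets in 100.0 lb glass:
  CaO: 11.81% × 100.0 = 11.81 lb
  SiO2: 45.20% × 100.0 = 45.20 lb
  BaO: 3.361% × 100.0 = 3.361 lb
  Na2O: 11.68% × 100.0 = 11.68 lb
  MgO: 15.57% × 100.0 = 15.57 lb
  ZrO2: 12.37% × 100.0 = 12.37 lb
Checking each oxide sum with the batch weights as given, on the stated basis (every target is met by its sum within answer rounding):
  CaO: 16.53·0.4821 + 6.858·0.5597 = 11.81 lb (target 11.81 lb)
  SiO2: 48.70·0.6300 + 16.53·0.5148 + 18.39·0.3265 = 45.19 lb (target 45.20 lb)
  BaO: 4.330·0.7762 = 3.361 lb (target 3.361 lb)
  Na2O: 26.75·0.4366 = 11.68 lb (target 11.68 lb)
  MgO: 48.70·0.3197 = 15.57 lb (target 15.57 lb)
  ZrO2: 18.39·0.6725 = 12.37 lb (target 12.37 lb)
The glass-mass cross-check: the batch minus its LOI: 99.98 lb (summing oxide targets gives 99.99 lb; the stated basis being 100.0 lb — gaps are rounding artifacts).
Total batch = Σ batch = 121.6 lb; Σ batch·LOI gives LOI loss = 21.58 lb; yield: glass divided by total = 82.25%.

Revised batch per 100.0 lb glass:
  talc: 48.70 lb
  wollastonite: 16.53 lb
  aragonite: 6.858 lb
  ZrSiO4: 18.39 lb
  sodium sulfate: 26.75 lb
  witherite: 4.330 lb
Total batch = 121.6 lb; LOI loss = 21.58 lb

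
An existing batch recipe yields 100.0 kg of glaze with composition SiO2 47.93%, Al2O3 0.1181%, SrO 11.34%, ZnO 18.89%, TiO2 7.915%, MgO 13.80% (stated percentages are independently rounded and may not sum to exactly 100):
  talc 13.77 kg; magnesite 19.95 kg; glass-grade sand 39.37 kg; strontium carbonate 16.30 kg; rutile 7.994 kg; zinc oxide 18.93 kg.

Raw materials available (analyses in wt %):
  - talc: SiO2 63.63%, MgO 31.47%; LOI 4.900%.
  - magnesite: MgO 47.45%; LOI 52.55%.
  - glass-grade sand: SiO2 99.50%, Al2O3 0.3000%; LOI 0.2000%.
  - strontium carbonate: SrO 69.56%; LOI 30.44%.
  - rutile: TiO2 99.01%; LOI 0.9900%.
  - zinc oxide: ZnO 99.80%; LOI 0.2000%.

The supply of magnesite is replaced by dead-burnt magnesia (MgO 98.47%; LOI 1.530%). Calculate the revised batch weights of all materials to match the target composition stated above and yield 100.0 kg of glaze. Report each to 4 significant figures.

Revised batch per 100.0 kg glaze:
  talc: 13.77 kg
  dead-burnt magnesia: 9.615 kg
  glass-grade sand: 39.37 kg
  strontium carbonate: 16.30 kg
  rutile: 7.994 kg
  zinc oxide: 18.93 kg
Total batch = 106.0 kg; LOI loss = 5.979 kg

Working values are shown (rounded to four significant digits) across the worked steps; the working math runs at exact precision in every operation. Each reported result takes exactly one rounding; derived quantities, which include ignition loss, totals, yield, six oxide percentages, glass mass, are carried at full precision, exactly as shown in problem or answer, from the batch weights at 100.0 kg of glass.
Oxide mass targets, per 100.0 kg glaze:
  SiO2: 47.93% × 100.0 = 47.93 kg
  Al2O3: 0.1181% × 100.0 = 0.1181 kg
  SrO: 11.34% × 100.0 = 11.34 kg
  ZnO: 18.89% × 100.0 = 18.89 kg
  TiO2: 7.915% × 100.0 = 7.915 kg
  MgO: 13.80% × 100.0 = 13.80 kg
Balance tally, oxide-wise, per the reported batch figures, versus the basis set out (sum by sum, the targets are met given rounding of the digits):
  SiO2: 13.77·0.6363 + 39.37·0.9950 = 47.94 kg (target 47.93 kg)
  Al2O3: 39.37·0.003000 = 0.1181 kg (target 0.1181 kg)
  SrO: 16.30·0.6956 = 11.34 kg (target 11.34 kg)
  ZnO: 18.93·0.9980 = 18.89 kg (target 18.89 kg)
  TiO2: 7.994·0.9901 = 7.915 kg (target 7.915 kg)
  MgO: 13.77·0.3147 + 9.615·0.9847 = 13.80 kg (target 13.80 kg)
The glass-mass cross-check: batch Σ − ignition loss = 100.0 kg (targets for the oxides total 99.99 kg; against the stated basis, 100.0 kg — a pure rounding effect).
Batch total: Σ batch = 106.0 kg; Σ batch·LOI gives LOI loss = 5.979 kg; yield = glass ÷ total batch = 94.36%.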